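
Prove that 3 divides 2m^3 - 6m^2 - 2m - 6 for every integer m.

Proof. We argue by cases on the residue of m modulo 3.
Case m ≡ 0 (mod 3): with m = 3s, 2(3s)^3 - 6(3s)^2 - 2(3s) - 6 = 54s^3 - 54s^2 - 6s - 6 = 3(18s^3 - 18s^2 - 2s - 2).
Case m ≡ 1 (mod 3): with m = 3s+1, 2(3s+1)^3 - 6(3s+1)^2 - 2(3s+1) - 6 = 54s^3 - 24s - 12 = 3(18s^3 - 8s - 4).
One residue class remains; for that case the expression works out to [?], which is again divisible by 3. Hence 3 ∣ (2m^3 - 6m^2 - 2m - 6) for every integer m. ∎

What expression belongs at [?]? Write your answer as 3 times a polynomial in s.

3(18s^3 + 18s^2 - 2s - 6)

The residues treated are {0, 1}, so the missing case is m ≡ 2 (mod 3); write m = 3s+2.
Then 2(3s+2)^3 - 6(3s+2)^2 - 2(3s+2) - 6 = 54s^3 + 54s^2 - 6s - 18 = 3(18s^3 + 18s^2 - 2s - 6).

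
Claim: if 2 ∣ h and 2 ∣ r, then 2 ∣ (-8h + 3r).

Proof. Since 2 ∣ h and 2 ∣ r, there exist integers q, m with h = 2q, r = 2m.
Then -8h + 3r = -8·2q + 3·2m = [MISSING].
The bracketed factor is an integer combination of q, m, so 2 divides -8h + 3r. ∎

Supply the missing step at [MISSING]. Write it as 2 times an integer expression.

Pull the common 2 out of every term: -8·2q + 3·2m = 2(3m - 8q).
3m - 8q is an integer, which exhibits the divisibility.

2(3m - 8q)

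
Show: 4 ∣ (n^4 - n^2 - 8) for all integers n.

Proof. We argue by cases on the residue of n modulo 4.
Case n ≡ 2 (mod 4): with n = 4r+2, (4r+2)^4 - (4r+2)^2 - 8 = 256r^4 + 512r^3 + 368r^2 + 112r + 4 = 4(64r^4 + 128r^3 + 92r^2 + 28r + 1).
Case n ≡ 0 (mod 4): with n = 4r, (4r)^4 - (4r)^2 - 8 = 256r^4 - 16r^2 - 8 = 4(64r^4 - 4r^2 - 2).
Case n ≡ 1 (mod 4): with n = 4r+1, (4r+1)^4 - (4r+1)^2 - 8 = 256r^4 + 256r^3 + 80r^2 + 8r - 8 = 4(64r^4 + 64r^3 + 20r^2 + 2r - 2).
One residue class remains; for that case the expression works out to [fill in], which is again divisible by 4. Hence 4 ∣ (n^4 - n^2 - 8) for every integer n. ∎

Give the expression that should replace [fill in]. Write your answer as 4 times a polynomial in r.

Only n ≡ 3 (mod 4) is unaccounted for. Put n = 4r+3:
(4r+3)^4 - (4r+3)^2 - 8 expands to 256r^4 + 768r^3 + 848r^2 + 408r + 64,
and factoring out 4 leaves 4(64r^4 + 192r^3 + 212r^2 + 102r + 16).

4(64r^4 + 192r^3 + 212r^2 + 102r + 16)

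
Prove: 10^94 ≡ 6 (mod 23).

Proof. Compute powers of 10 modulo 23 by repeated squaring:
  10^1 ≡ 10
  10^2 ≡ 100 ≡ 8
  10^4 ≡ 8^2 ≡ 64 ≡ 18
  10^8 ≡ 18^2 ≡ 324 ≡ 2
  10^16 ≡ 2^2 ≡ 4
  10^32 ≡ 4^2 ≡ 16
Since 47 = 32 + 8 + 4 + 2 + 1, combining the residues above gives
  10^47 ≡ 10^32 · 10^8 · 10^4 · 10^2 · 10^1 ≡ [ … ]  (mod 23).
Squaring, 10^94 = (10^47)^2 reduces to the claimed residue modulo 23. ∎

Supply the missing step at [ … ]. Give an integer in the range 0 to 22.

Multiply the listed residues: 16 · 2 · 18 · 8 · 10 = 32 → 576 → 4608 → 46080.
Reducing modulo 23: 46080 = 2003·23 + 11, so 10^47 ≡ 11.

11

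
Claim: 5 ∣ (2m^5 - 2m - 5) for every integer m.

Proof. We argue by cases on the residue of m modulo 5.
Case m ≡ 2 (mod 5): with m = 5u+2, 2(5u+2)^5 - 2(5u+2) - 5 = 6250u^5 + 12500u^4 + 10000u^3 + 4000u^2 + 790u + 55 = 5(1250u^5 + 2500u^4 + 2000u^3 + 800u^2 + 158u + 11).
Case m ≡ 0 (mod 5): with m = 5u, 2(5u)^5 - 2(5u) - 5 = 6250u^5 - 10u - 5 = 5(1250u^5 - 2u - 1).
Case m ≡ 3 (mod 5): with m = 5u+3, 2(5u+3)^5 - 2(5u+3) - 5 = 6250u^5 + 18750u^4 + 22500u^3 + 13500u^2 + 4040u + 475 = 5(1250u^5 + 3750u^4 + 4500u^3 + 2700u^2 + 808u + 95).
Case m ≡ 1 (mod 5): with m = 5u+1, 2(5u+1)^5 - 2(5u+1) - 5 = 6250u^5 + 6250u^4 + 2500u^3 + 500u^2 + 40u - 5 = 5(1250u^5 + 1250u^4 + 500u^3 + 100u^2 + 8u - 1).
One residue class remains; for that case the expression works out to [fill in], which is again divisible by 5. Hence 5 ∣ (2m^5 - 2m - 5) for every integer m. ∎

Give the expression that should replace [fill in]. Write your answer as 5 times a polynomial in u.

Only m ≡ 4 (mod 5) is unaccounted for. Put m = 5u+4:
2(5u+4)^5 - 2(5u+4) - 5 expands to 6250u^5 + 25000u^4 + 40000u^3 + 32000u^2 + 12790u + 2035,
and factoring out 5 leaves 5(1250u^5 + 5000u^4 + 8000u^3 + 6400u^2 + 2558u + 407).

5(1250u^5 + 5000u^4 + 8000u^3 + 6400u^2 + 2558u + 407)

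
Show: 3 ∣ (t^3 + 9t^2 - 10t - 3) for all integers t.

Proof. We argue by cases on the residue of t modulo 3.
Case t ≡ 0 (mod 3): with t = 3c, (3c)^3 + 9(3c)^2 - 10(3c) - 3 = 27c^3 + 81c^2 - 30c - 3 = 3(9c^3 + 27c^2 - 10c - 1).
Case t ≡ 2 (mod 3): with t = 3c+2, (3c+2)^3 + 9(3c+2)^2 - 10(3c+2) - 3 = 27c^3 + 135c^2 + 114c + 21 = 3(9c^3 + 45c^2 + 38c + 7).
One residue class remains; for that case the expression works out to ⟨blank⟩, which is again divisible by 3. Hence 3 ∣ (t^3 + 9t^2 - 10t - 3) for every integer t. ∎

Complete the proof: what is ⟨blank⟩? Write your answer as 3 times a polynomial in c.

3(9c^3 + 36c^2 + 11c - 1)

The residues treated are {0, 2}, so the missing case is t ≡ 1 (mod 3); write t = 3c+1.
Then (3c+1)^3 + 9(3c+1)^2 - 10(3c+1) - 3 = 27c^3 + 108c^2 + 33c - 3 = 3(9c^3 + 36c^2 + 11c - 1).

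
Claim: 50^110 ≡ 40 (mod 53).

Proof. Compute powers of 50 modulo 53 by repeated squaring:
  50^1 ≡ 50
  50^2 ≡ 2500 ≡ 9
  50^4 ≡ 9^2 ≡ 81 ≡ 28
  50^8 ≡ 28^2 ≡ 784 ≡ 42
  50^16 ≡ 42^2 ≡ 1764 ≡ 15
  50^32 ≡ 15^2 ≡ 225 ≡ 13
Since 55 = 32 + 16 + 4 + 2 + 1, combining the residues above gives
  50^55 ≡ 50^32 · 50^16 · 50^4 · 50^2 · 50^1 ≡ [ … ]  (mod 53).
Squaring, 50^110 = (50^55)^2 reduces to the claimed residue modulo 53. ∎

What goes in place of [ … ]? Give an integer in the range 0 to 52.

26

Multiply the listed residues: 13 · 15 · 28 · 9 · 50 = 195 → 5460 → 49140 → 2457000.
Reducing modulo 53: 2457000 = 46358·53 + 26, so 50^55 ≡ 26.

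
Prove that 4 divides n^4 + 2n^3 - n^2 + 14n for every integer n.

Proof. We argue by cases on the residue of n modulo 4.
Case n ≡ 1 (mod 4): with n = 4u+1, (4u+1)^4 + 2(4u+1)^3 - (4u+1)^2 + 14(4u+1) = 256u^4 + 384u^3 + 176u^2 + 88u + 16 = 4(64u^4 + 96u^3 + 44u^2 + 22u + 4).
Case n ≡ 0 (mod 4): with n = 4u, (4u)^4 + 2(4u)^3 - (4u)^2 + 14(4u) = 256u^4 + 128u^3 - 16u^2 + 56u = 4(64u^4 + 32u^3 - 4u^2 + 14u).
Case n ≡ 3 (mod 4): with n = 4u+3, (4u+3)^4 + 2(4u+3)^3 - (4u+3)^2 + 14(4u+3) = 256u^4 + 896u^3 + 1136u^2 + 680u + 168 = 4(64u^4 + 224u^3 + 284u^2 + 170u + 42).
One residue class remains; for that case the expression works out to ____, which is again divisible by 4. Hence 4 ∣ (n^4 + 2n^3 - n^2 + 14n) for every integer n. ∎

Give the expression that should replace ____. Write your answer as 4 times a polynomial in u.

The residues treated are {1, 0, 3}, so the missing case is n ≡ 2 (mod 4); write n = 4u+2.
Then (4u+2)^4 + 2(4u+2)^3 - (4u+2)^2 + 14(4u+2) = 256u^4 + 640u^3 + 560u^2 + 264u + 56 = 4(64u^4 + 160u^3 + 140u^2 + 66u + 14).

4(64u^4 + 160u^3 + 140u^2 + 66u + 14)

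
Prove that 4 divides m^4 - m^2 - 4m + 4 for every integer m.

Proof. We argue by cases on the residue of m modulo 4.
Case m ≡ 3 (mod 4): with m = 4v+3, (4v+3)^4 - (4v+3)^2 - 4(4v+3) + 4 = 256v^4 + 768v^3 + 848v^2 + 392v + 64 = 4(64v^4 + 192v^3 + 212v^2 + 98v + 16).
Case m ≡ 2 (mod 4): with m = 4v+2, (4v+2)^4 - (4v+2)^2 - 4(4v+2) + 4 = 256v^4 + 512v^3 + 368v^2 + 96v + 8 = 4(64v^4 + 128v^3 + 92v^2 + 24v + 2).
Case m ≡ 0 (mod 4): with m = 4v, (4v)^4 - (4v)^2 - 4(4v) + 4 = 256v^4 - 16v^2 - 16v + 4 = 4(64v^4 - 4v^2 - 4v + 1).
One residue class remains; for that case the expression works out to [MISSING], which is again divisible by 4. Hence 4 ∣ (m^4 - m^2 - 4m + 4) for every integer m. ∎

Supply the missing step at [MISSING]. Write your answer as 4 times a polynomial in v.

4(64v^4 + 64v^3 + 20v^2 - 2v)

The residues treated are {3, 2, 0}, so the missing case is m ≡ 1 (mod 4); write m = 4v+1.
Then (4v+1)^4 - (4v+1)^2 - 4(4v+1) + 4 = 256v^4 + 256v^3 + 80v^2 - 8v = 4(64v^4 + 64v^3 + 20v^2 - 2v).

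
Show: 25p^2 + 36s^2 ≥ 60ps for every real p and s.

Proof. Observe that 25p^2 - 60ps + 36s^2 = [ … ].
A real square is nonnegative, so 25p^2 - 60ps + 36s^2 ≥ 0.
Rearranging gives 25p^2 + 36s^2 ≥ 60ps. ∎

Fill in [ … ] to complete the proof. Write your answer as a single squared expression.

The leading and trailing coefficients are 5^2 and 6^2, and 60 = 2·5·6, so the trinomial is (5p - 6s)^2.
Hence 25p^2 - 60ps + 36s^2 ≥ 0.

(5p - 6s)^2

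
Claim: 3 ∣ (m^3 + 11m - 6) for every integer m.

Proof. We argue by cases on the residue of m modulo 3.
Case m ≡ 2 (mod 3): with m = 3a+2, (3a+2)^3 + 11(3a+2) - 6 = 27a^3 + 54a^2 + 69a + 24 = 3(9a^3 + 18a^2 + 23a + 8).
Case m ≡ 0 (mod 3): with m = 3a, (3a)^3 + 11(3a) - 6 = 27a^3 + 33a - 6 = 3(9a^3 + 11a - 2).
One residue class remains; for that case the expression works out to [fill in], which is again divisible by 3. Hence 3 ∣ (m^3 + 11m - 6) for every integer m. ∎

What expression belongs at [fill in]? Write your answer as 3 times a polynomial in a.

3(9a^3 + 9a^2 + 14a + 2)

Only m ≡ 1 (mod 3) is unaccounted for. Put m = 3a+1:
(3a+1)^3 + 11(3a+1) - 6 expands to 27a^3 + 27a^2 + 42a + 6,
and factoring out 3 leaves 3(9a^3 + 9a^2 + 14a + 2).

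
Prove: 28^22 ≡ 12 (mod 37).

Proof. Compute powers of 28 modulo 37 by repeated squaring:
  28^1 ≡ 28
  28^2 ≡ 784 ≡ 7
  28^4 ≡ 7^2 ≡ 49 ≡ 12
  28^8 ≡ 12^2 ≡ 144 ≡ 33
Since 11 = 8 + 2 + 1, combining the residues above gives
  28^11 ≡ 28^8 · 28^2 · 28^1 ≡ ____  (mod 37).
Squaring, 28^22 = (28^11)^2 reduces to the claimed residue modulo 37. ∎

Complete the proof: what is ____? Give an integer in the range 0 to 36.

30

Multiply the listed residues: 33 · 7 · 28 = 231 → 6468.
Reducing modulo 37: 6468 = 174·37 + 30, so 28^11 ≡ 30.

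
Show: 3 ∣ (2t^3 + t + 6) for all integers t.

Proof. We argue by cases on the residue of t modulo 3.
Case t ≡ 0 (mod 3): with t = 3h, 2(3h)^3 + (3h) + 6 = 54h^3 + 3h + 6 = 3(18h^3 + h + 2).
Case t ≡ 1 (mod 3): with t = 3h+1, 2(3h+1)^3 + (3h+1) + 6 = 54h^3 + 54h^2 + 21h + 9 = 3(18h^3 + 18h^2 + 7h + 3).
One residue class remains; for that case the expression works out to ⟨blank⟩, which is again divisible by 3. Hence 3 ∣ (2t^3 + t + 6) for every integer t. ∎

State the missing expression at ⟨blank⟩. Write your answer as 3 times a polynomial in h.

The residues treated are {0, 1}, so the missing case is t ≡ 2 (mod 3); write t = 3h+2.
Then 2(3h+2)^3 + (3h+2) + 6 = 54h^3 + 108h^2 + 75h + 24 = 3(18h^3 + 36h^2 + 25h + 8).

3(18h^3 + 36h^2 + 25h + 8)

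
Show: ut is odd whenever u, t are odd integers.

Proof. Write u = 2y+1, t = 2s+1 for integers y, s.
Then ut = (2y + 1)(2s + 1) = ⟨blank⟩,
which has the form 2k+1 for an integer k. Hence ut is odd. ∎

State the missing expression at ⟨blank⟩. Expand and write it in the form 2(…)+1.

(2y + 1)(2s + 1) = 4sy + 2s + 2y + 1
= 2(2sy + s + y) + 1.
Since 2sy + s + y is an integer, the product is of the form 2k+1 for an integer k.

2(2sy + s + y) + 1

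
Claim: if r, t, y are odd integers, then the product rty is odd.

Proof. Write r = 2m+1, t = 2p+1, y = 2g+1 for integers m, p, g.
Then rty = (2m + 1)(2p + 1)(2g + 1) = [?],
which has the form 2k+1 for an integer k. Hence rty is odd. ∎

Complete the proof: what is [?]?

Expanding: (2m + 1)(2p + 1)(2g + 1) = 8gmp + 4gm + 4gp + 2g + 4mp + 2m + 2p + 1.
Every term except the constant is even, so this is 2(4gmp + 2gm + 2gp + g + 2mp + m + p) + 1,
and 4gmp + 2gm + 2gp + g + 2mp + m + p ∈ ℤ gives the required form.

2(4gmp + 2gm + 2gp + g + 2mp + m + p) + 1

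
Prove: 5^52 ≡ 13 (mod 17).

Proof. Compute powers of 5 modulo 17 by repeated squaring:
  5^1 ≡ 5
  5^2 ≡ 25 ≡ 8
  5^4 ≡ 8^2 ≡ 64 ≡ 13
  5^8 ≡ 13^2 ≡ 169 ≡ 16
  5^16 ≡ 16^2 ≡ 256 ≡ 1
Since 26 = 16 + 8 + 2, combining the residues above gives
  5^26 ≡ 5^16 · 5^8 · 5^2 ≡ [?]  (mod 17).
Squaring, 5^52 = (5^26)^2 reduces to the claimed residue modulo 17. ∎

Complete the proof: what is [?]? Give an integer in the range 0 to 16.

5^16 · 5^8 · 5^2 ≡ 1 · 16 · 8 = 128.
128 mod 17 = 9, so 5^26 ≡ 9 (mod 17).

9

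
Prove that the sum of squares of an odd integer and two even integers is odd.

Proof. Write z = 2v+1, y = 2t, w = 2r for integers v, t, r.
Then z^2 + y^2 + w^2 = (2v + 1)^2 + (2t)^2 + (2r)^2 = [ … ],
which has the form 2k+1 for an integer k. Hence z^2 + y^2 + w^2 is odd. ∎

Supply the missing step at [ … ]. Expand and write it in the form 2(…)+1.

2(2r^2 + 2t^2 + 2v^2 + 2v) + 1

Expanding: (2v + 1)^2 + (2t)^2 + (2r)^2 = 4r^2 + 4t^2 + 4v^2 + 4v + 1.
Every term except the constant is even, so this is 2(2r^2 + 2t^2 + 2v^2 + 2v) + 1,
and 2r^2 + 2t^2 + 2v^2 + 2v ∈ ℤ gives the required form.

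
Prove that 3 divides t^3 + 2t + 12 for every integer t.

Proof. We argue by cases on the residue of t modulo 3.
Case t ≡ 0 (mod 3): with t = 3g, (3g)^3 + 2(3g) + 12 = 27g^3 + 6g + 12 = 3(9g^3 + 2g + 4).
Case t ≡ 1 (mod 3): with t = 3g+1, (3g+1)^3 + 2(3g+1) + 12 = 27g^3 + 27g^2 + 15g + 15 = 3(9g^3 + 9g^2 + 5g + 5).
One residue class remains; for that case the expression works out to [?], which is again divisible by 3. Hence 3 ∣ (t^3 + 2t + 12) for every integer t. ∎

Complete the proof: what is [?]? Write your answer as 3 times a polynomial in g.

Only t ≡ 2 (mod 3) is unaccounted for. Put t = 3g+2:
(3g+2)^3 + 2(3g+2) + 12 expands to 27g^3 + 54g^2 + 42g + 24,
and factoring out 3 leaves 3(9g^3 + 18g^2 + 14g + 8).

3(9g^3 + 18g^2 + 14g + 8)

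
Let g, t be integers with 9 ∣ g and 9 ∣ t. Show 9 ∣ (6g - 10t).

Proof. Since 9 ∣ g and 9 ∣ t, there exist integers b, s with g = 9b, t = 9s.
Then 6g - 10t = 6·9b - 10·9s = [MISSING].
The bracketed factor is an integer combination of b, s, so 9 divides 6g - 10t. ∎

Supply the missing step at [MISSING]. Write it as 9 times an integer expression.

9(6b - 10s)

Each term has a factor of 9: 6·9b - 10·9s = 9·(6b - 10s).
Since 6b - 10s is an integer, 9 ∣ (6g - 10t).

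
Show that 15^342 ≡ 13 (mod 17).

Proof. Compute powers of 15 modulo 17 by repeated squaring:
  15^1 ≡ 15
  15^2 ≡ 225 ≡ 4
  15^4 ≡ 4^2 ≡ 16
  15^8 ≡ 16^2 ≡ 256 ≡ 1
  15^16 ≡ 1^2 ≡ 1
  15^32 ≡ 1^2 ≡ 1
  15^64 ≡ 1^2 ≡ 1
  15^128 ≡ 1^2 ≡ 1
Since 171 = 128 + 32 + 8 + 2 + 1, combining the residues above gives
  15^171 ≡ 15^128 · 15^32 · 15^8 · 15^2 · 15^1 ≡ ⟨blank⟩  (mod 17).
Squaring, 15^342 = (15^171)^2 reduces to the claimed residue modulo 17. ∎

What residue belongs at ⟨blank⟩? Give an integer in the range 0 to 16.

9

15^128 · 15^32 · 15^8 · 15^2 · 15^1 ≡ 1 · 1 · 1 · 4 · 15 = 60.
60 mod 17 = 9, so 15^171 ≡ 9 (mod 17).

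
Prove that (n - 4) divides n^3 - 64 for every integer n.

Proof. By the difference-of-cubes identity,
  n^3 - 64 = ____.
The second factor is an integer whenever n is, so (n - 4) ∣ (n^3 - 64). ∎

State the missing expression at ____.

(n - 4)(n^2 + 4n + 16)

Polynomial division of n^3 - 64 by n - 4 leaves remainder 0 and quotient n^2 + 4n + 16.
Hence n^3 - 64 = (n - 4)(n^2 + 4n + 16).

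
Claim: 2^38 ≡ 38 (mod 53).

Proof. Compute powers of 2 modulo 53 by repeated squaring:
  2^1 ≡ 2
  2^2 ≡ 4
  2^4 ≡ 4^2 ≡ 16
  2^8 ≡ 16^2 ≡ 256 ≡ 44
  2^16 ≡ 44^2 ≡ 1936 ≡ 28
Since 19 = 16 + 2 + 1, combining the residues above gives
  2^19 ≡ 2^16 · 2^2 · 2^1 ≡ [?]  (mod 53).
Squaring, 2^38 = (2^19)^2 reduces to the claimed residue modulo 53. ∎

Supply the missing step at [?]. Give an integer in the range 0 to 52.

2^16 · 2^2 · 2^1 ≡ 28 · 4 · 2 = 224.
224 mod 53 = 12, so 2^19 ≡ 12 (mod 53).

12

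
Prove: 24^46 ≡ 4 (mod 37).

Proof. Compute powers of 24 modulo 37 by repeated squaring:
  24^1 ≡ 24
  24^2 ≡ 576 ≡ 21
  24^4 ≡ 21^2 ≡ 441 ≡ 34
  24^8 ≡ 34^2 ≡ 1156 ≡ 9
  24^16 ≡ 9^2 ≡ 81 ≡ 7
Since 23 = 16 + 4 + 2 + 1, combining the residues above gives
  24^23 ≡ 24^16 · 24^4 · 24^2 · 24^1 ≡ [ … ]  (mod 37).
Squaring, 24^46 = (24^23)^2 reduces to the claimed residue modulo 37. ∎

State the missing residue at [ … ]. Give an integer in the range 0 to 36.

35

Multiply the listed residues: 7 · 34 · 21 · 24 = 238 → 4998 → 119952.
Reducing modulo 37: 119952 = 3241·37 + 35, so 24^23 ≡ 35.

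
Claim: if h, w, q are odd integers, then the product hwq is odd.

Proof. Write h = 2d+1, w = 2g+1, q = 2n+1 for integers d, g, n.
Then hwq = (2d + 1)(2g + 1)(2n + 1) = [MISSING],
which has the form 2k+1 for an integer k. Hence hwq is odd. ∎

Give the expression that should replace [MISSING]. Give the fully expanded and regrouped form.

(2d + 1)(2g + 1)(2n + 1) = 8dgn + 4dg + 4dn + 2d + 4gn + 2g + 2n + 1
= 2(4dgn + 2dg + 2dn + d + 2gn + g + n) + 1.
Since 4dgn + 2dg + 2dn + d + 2gn + g + n is an integer, the product is of the form 2k+1 for an integer k.

2(4dgn + 2dg + 2dn + d + 2gn + g + n) + 1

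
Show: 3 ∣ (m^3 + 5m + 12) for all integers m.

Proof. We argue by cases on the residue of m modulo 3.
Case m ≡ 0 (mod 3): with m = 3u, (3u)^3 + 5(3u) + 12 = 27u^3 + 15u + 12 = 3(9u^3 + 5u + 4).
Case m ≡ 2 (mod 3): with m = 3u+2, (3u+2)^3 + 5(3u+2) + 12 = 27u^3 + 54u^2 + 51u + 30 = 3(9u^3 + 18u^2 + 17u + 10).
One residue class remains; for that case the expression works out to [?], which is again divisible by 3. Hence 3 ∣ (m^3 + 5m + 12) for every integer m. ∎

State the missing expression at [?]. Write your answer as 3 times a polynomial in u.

The residues treated are {0, 2}, so the missing case is m ≡ 1 (mod 3); write m = 3u+1.
Then (3u+1)^3 + 5(3u+1) + 12 = 27u^3 + 27u^2 + 24u + 18 = 3(9u^3 + 9u^2 + 8u + 6).

3(9u^3 + 9u^2 + 8u + 6)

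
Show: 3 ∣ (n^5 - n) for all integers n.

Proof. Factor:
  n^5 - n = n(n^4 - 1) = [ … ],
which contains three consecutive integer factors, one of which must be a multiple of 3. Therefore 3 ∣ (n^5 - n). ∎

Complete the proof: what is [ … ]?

(n - 1)n(n + 1)(n^2 + 1)

n^4 - 1 = (n^2 - 1)(n^2 + 1), and n^2 - 1 = (n-1)(n+1).
So n(n^4 - 1) = (n - 1)n(n + 1)(n^2 + 1).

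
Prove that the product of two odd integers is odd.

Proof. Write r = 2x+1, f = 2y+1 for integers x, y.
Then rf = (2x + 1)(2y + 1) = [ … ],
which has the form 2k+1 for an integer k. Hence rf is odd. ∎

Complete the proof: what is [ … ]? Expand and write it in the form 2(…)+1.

(2x + 1)(2y + 1) = 4xy + 2x + 2y + 1
= 2(2xy + x + y) + 1.
Since 2xy + x + y is an integer, the product is of the form 2k+1 for an integer k.

2(2xy + x + y) + 1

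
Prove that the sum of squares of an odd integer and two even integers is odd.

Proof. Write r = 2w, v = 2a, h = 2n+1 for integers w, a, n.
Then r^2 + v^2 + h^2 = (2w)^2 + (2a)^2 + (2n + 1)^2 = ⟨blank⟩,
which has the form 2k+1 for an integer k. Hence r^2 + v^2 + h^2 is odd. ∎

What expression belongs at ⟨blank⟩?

2(2a^2 + 2n^2 + 2n + 2w^2) + 1

(2w)^2 + (2a)^2 + (2n + 1)^2 = 4a^2 + 4n^2 + 4n + 4w^2 + 1
= 2(2a^2 + 2n^2 + 2n + 2w^2) + 1.
Since 2a^2 + 2n^2 + 2n + 2w^2 is an integer, the sum of squares is of the form 2k+1 for an integer k.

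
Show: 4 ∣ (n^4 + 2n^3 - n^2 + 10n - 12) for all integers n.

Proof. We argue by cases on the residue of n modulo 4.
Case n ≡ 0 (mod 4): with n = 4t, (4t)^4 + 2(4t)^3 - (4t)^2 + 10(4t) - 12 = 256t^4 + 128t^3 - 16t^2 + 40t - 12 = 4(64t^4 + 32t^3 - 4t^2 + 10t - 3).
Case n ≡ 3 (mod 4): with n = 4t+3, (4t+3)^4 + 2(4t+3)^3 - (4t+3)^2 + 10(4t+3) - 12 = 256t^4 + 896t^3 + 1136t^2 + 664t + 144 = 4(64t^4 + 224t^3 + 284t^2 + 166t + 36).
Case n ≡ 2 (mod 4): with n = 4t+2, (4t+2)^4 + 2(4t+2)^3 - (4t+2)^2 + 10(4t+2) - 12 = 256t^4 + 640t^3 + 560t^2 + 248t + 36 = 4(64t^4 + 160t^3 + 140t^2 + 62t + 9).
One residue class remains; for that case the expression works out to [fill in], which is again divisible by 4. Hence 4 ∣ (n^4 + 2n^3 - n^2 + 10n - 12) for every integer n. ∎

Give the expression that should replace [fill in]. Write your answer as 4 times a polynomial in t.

4(64t^4 + 96t^3 + 44t^2 + 18t)

The residues treated are {0, 3, 2}, so the missing case is n ≡ 1 (mod 4); write n = 4t+1.
Then (4t+1)^4 + 2(4t+1)^3 - (4t+1)^2 + 10(4t+1) - 12 = 256t^4 + 384t^3 + 176t^2 + 72t = 4(64t^4 + 96t^3 + 44t^2 + 18t).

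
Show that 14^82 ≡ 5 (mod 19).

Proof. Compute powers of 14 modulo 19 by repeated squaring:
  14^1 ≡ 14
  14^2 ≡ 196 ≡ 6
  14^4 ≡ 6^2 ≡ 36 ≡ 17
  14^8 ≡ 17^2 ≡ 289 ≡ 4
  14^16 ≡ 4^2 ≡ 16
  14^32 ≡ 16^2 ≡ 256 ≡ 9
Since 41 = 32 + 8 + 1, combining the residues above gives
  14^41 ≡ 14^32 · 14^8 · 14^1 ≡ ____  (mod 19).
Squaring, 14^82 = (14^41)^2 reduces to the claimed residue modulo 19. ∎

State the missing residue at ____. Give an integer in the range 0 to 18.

14^32 · 14^8 · 14^1 ≡ 9 · 4 · 14 = 504.
504 mod 19 = 10, so 14^41 ≡ 10 (mod 19).

10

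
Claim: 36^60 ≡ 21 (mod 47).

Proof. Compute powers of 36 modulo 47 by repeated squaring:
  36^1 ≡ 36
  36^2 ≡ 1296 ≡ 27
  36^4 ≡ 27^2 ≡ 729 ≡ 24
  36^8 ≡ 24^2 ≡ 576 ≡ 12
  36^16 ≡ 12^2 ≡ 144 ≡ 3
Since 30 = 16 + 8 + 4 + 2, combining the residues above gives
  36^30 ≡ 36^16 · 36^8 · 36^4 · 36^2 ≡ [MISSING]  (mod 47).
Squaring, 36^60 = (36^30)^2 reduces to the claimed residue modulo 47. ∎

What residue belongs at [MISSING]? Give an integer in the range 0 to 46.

16

36^16 · 36^8 · 36^4 · 36^2 ≡ 3 · 12 · 24 · 27 = 23328.
23328 mod 47 = 16, so 36^30 ≡ 16 (mod 47).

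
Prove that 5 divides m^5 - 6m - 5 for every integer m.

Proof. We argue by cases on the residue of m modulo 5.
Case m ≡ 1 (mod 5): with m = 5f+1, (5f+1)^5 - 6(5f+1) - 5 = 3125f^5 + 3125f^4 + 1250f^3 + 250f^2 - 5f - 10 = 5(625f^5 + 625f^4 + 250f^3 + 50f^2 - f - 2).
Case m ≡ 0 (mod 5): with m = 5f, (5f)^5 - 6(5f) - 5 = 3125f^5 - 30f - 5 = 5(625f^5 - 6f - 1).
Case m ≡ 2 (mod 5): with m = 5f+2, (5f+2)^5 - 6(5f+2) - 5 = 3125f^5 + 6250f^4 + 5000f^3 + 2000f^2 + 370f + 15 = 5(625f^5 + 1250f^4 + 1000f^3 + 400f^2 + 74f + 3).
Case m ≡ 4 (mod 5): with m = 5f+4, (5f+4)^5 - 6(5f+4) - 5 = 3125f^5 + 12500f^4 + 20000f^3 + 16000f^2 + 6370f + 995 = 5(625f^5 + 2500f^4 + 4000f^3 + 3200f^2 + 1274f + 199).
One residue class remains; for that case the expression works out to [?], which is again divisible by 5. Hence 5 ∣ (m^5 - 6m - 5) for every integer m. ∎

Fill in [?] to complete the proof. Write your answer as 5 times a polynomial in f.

5(625f^5 + 1875f^4 + 2250f^3 + 1350f^2 + 399f + 44)

The residues treated are {1, 0, 2, 4}, so the missing case is m ≡ 3 (mod 5); write m = 5f+3.
Then (5f+3)^5 - 6(5f+3) - 5 = 3125f^5 + 9375f^4 + 11250f^3 + 6750f^2 + 1995f + 220 = 5(625f^5 + 1875f^4 + 2250f^3 + 1350f^2 + 399f + 44).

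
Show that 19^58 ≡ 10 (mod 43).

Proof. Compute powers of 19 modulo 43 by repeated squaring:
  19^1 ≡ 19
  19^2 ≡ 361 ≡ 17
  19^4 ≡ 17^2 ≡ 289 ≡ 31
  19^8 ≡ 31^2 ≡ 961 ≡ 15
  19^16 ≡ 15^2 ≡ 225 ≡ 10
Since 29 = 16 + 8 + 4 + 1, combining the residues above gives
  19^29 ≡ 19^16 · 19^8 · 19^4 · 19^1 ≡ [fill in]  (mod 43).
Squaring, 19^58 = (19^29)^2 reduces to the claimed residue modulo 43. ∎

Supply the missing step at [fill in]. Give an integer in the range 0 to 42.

28

Multiply the listed residues: 10 · 15 · 31 · 19 = 150 → 4650 → 88350.
Reducing modulo 43: 88350 = 2054·43 + 28, so 19^29 ≡ 28.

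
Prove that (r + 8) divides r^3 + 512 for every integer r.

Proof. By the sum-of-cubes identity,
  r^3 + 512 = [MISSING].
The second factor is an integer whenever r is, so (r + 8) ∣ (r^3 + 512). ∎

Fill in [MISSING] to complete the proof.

Polynomial division of r^3 + 512 by r + 8 leaves remainder 0 and quotient r^2 - 8r + 64.
Hence r^3 + 512 = (r + 8)(r^2 - 8r + 64).

(r + 8)(r^2 - 8r + 64)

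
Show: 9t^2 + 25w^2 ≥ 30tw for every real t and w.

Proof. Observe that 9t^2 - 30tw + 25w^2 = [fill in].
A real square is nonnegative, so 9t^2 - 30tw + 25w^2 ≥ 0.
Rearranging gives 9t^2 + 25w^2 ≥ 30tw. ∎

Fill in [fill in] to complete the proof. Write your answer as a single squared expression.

The leading and trailing coefficients are 3^2 and 5^2, and 30 = 2·3·5, so the trinomial is (3t - 5w)^2.
Hence 9t^2 - 30tw + 25w^2 ≥ 0.

(3t - 5w)^2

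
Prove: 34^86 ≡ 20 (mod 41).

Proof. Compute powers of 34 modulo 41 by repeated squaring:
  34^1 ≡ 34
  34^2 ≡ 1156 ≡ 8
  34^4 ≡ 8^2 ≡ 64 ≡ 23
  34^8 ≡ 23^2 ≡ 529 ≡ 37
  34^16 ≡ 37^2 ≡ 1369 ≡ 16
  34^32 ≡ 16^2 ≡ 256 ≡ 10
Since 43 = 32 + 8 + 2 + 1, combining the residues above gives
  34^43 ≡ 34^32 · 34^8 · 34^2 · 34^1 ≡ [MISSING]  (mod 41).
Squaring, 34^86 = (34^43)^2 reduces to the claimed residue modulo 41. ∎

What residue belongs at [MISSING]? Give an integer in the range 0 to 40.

26

Multiply the listed residues: 10 · 37 · 8 · 34 = 370 → 2960 → 100640.
Reducing modulo 41: 100640 = 2454·41 + 26, so 34^43 ≡ 26.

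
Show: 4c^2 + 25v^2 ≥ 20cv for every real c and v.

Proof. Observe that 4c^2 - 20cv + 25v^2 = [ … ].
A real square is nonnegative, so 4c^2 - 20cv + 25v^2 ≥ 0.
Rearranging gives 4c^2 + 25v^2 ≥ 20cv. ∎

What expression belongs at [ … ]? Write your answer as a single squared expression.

4c^2 - 20cv + 25v^2 is a perfect-square trinomial: the outer terms are (2c)^2 and (5v)^2, and the cross term is -2·2c·5v.
So 4c^2 - 20cv + 25v^2 = (2c - 5v)^2 ≥ 0.

(2c - 5v)^2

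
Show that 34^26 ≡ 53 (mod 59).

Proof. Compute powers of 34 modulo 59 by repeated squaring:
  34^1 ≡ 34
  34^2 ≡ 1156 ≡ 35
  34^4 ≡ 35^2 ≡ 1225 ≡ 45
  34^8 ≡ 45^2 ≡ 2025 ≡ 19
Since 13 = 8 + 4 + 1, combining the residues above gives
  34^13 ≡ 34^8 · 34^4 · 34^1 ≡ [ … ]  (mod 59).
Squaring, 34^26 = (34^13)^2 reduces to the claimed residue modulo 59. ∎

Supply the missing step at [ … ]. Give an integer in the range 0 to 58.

34^8 · 34^4 · 34^1 ≡ 19 · 45 · 34 = 29070.
29070 mod 59 = 42, so 34^13 ≡ 42 (mod 59).

42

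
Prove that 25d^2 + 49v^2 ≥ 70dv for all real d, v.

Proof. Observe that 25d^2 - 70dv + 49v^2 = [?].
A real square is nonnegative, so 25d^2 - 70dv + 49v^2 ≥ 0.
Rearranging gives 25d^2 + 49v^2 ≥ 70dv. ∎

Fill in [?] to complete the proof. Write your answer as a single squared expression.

25d^2 - 70dv + 49v^2 is a perfect-square trinomial: the outer terms are (5d)^2 and (7v)^2, and the cross term is -2·5d·7v.
So 25d^2 - 70dv + 49v^2 = (5d - 7v)^2 ≥ 0.

(5d - 7v)^2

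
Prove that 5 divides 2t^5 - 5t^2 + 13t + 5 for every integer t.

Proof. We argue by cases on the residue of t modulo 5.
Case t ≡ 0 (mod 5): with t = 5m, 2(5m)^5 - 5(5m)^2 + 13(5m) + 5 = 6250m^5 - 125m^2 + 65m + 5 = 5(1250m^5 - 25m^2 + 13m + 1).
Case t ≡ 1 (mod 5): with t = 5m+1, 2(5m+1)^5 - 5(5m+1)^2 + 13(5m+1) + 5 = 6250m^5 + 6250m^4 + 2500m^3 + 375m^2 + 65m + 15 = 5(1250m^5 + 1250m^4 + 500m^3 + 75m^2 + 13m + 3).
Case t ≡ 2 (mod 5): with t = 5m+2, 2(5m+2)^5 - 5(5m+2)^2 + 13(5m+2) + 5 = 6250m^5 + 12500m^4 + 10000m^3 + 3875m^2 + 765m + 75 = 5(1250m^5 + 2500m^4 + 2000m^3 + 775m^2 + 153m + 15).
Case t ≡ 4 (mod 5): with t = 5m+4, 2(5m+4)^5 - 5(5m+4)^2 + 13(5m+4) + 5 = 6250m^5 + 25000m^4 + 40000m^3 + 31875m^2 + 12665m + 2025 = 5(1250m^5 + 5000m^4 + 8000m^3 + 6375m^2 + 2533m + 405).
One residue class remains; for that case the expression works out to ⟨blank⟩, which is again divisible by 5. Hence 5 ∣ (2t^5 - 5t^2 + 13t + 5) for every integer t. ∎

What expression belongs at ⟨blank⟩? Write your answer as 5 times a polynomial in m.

5(1250m^5 + 3750m^4 + 4500m^3 + 2675m^2 + 793m + 97)

Only t ≡ 3 (mod 5) is unaccounted for. Put t = 5m+3:
2(5m+3)^5 - 5(5m+3)^2 + 13(5m+3) + 5 expands to 6250m^5 + 18750m^4 + 22500m^3 + 13375m^2 + 3965m + 485,
and factoring out 5 leaves 5(1250m^5 + 3750m^4 + 4500m^3 + 2675m^2 + 793m + 97).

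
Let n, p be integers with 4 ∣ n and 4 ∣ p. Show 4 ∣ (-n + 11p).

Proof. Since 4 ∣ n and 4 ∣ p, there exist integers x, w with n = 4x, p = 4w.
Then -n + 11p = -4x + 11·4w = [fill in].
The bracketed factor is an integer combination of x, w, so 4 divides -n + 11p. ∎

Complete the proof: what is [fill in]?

Each term has a factor of 4: -4x + 11·4w = 4·(11w - x).
Since 11w - x is an integer, 4 ∣ (-n + 11p).

4(11w - x)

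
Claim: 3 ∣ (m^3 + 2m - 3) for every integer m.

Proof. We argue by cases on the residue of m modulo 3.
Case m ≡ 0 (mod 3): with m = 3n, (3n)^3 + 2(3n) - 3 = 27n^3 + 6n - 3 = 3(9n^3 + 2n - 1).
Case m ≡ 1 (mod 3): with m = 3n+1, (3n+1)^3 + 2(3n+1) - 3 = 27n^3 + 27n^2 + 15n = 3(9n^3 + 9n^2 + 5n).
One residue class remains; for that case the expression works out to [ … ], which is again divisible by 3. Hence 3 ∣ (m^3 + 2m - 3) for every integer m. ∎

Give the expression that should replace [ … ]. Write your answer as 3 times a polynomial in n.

Only m ≡ 2 (mod 3) is unaccounted for. Put m = 3n+2:
(3n+2)^3 + 2(3n+2) - 3 expands to 27n^3 + 54n^2 + 42n + 9,
and factoring out 3 leaves 3(9n^3 + 18n^2 + 14n + 3).

3(9n^3 + 18n^2 + 14n + 3)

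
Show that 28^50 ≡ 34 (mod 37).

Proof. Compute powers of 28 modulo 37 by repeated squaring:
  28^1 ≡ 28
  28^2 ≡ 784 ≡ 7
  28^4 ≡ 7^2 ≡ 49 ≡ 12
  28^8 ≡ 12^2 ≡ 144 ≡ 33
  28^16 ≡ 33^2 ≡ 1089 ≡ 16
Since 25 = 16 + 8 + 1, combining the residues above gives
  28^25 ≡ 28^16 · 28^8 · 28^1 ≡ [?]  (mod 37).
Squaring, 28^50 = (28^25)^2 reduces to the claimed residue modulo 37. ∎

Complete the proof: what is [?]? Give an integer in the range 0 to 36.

Multiply the listed residues: 16 · 33 · 28 = 528 → 14784.
Reducing modulo 37: 14784 = 399·37 + 21, so 28^25 ≡ 21.

21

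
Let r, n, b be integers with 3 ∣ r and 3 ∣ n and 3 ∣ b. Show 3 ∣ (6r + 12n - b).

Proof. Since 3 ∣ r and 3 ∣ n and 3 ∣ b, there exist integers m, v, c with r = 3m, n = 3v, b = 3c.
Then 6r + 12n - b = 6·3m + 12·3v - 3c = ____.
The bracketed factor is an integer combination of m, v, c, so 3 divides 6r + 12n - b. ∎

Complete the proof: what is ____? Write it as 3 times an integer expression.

3(-c + 6m + 12v)

Pull the common 3 out of every term: 6·3m + 12·3v - 3c = 3(-c + 6m + 12v).
-c + 6m + 12v is an integer, which exhibits the divisibility.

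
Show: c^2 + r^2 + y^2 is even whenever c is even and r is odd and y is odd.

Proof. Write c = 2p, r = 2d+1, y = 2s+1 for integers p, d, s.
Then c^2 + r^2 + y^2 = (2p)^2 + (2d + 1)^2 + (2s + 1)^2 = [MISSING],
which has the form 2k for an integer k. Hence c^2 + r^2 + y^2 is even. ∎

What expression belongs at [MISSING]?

Expanding: (2p)^2 + (2d + 1)^2 + (2s + 1)^2 = 4d^2 + 4d + 4p^2 + 4s^2 + 4s + 2.
Every term is even; pulling out the factor of 2 gives 2(2d^2 + 2d + 2p^2 + 2s^2 + 2s + 1).

2(2d^2 + 2d + 2p^2 + 2s^2 + 2s + 1)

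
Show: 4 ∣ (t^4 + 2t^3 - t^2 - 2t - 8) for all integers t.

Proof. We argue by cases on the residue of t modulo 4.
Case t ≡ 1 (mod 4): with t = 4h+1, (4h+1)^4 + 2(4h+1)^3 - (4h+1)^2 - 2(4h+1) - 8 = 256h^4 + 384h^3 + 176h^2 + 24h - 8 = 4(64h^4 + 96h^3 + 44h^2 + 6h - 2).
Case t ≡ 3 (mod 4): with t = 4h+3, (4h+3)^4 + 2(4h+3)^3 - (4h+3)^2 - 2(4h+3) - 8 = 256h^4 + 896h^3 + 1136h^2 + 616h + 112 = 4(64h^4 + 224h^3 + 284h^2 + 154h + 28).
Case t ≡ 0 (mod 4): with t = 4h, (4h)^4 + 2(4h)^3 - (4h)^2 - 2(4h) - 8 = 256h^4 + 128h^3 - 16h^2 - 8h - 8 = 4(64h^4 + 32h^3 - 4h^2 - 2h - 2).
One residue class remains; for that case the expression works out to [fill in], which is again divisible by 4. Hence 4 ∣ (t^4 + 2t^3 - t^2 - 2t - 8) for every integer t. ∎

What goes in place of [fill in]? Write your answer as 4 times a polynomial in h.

The residues treated are {1, 3, 0}, so the missing case is t ≡ 2 (mod 4); write t = 4h+2.
Then (4h+2)^4 + 2(4h+2)^3 - (4h+2)^2 - 2(4h+2) - 8 = 256h^4 + 640h^3 + 560h^2 + 200h + 16 = 4(64h^4 + 160h^3 + 140h^2 + 50h + 4).

4(64h^4 + 160h^3 + 140h^2 + 50h + 4)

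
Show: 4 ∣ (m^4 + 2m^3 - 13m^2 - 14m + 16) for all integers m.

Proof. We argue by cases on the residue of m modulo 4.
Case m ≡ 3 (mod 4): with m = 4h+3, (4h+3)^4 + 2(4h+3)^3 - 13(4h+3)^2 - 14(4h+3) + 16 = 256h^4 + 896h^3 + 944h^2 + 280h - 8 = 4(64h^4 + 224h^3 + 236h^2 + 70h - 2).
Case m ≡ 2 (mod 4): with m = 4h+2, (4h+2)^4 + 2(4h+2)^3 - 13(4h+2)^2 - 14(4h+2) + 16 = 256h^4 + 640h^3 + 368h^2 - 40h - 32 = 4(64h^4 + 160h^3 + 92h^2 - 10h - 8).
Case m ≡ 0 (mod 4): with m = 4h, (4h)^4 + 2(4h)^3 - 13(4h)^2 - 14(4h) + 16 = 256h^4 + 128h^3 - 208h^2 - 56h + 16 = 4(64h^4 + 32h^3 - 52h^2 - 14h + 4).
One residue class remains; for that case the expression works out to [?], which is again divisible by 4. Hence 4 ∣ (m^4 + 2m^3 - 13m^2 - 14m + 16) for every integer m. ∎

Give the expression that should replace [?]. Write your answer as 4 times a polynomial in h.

Only m ≡ 1 (mod 4) is unaccounted for. Put m = 4h+1:
(4h+1)^4 + 2(4h+1)^3 - 13(4h+1)^2 - 14(4h+1) + 16 expands to 256h^4 + 384h^3 - 16h^2 - 120h - 8,
and factoring out 4 leaves 4(64h^4 + 96h^3 - 4h^2 - 30h - 2).

4(64h^4 + 96h^3 - 4h^2 - 30h - 2)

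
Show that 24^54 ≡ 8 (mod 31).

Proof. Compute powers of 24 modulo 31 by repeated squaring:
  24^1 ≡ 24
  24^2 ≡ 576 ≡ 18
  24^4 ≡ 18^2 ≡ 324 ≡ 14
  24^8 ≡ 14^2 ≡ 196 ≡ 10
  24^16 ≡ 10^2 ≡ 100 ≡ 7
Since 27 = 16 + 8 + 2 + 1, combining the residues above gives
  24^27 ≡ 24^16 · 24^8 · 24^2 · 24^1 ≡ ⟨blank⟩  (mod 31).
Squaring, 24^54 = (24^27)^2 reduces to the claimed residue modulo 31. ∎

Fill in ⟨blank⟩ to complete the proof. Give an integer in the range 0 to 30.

15

24^16 · 24^8 · 24^2 · 24^1 ≡ 7 · 10 · 18 · 24 = 30240.
30240 mod 31 = 15, so 24^27 ≡ 15 (mod 31).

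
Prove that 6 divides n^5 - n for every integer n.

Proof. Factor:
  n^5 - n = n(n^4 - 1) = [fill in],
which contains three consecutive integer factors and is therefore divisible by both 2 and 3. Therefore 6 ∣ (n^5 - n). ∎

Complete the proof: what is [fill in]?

(n - 1)n(n + 1)(n^2 + 1)

n^4 - 1 = (n^2 - 1)(n^2 + 1), and n^2 - 1 = (n-1)(n+1).
So n(n^4 - 1) = (n - 1)n(n + 1)(n^2 + 1).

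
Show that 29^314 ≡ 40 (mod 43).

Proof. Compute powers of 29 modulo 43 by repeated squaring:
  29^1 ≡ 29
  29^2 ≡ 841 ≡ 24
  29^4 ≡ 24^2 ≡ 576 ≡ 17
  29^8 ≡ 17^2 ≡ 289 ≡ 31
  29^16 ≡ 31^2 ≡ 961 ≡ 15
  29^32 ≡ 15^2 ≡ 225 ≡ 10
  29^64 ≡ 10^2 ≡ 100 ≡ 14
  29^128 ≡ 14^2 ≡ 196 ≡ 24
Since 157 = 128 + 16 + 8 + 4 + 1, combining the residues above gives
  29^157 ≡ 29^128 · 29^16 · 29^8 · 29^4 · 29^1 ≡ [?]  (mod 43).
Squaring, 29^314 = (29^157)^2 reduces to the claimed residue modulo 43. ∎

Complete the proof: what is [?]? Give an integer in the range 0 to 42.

30

Multiply the listed residues: 24 · 15 · 31 · 17 · 29 = 360 → 11160 → 189720 → 5501880.
Reducing modulo 43: 5501880 = 127950·43 + 30, so 29^157 ≡ 30.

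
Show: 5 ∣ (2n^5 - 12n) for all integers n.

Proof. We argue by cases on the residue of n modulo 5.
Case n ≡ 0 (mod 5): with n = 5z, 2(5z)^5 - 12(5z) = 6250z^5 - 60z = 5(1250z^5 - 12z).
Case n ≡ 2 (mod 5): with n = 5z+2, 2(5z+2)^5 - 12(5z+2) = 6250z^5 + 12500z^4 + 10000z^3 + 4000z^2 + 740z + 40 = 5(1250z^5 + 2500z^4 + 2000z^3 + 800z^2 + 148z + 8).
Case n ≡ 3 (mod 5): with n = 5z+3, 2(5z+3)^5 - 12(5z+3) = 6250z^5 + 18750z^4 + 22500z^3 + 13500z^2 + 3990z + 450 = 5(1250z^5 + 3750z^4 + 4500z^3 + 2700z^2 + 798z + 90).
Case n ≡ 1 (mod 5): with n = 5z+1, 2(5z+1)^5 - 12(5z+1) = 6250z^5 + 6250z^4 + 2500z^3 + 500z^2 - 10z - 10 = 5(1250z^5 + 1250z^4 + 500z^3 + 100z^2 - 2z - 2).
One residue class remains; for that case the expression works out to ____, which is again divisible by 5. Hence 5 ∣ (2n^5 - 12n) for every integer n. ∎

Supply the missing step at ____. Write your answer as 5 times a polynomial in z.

Only n ≡ 4 (mod 5) is unaccounted for. Put n = 5z+4:
2(5z+4)^5 - 12(5z+4) expands to 6250z^5 + 25000z^4 + 40000z^3 + 32000z^2 + 12740z + 2000,
and factoring out 5 leaves 5(1250z^5 + 5000z^4 + 8000z^3 + 6400z^2 + 2548z + 400).

5(1250z^5 + 5000z^4 + 8000z^3 + 6400z^2 + 2548z + 400)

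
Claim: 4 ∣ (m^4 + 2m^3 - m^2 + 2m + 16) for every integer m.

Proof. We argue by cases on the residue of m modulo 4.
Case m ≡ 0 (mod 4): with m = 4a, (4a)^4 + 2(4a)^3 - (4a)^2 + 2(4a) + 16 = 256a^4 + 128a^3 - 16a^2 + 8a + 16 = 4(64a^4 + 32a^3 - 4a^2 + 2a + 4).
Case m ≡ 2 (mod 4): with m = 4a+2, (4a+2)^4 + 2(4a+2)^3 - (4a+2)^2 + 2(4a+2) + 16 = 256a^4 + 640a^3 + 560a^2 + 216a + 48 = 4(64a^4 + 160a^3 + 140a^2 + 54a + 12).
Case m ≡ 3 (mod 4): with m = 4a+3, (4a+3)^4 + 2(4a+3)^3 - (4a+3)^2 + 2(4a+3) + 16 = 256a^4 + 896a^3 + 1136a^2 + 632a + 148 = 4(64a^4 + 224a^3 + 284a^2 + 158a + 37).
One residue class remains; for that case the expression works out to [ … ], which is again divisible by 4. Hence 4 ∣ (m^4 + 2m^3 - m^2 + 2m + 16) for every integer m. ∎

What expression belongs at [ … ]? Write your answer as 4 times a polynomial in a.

The residues treated are {0, 2, 3}, so the missing case is m ≡ 1 (mod 4); write m = 4a+1.
Then (4a+1)^4 + 2(4a+1)^3 - (4a+1)^2 + 2(4a+1) + 16 = 256a^4 + 384a^3 + 176a^2 + 40a + 20 = 4(64a^4 + 96a^3 + 44a^2 + 10a + 5).

4(64a^4 + 96a^3 + 44a^2 + 10a + 5)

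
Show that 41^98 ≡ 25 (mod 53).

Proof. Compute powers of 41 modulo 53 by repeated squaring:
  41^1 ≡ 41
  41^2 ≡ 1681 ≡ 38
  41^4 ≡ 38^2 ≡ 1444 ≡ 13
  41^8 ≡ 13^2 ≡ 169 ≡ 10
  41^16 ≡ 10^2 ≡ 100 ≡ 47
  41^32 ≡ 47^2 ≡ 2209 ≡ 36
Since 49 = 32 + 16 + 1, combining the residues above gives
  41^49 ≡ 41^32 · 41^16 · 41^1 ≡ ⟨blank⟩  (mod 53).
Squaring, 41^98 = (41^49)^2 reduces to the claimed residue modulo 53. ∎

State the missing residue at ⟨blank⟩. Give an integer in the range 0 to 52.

48

Multiply the listed residues: 36 · 47 · 41 = 1692 → 69372.
Reducing modulo 53: 69372 = 1308·53 + 48, so 41^49 ≡ 48.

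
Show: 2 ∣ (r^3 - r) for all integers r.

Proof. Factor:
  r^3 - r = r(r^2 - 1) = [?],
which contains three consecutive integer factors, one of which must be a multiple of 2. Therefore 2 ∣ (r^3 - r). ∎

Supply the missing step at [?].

(r - 1)r(r + 1)

r(r^2 - 1) = r(r - 1)(r + 1) = (r - 1)r(r + 1).
These three factors are consecutive integers, so their product is divisible by 2.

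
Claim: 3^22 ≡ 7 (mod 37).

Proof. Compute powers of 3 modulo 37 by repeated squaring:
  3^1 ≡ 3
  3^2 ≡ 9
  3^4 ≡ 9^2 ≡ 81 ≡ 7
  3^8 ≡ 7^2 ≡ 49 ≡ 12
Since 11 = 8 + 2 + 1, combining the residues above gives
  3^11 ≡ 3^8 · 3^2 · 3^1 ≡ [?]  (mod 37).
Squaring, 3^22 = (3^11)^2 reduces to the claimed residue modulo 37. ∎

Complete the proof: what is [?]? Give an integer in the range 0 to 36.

Multiply the listed residues: 12 · 9 · 3 = 108 → 324.
Reducing modulo 37: 324 = 8·37 + 28, so 3^11 ≡ 28.

28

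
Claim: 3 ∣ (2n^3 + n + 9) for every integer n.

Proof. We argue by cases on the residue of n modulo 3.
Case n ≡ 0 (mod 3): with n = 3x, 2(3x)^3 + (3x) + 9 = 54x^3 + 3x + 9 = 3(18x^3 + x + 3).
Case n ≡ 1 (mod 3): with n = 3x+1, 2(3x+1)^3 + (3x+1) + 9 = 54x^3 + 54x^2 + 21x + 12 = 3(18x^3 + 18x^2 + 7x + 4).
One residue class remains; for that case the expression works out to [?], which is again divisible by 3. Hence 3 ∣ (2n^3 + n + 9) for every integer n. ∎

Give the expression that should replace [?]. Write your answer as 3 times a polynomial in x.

The residues treated are {0, 1}, so the missing case is n ≡ 2 (mod 3); write n = 3x+2.
Then 2(3x+2)^3 + (3x+2) + 9 = 54x^3 + 108x^2 + 75x + 27 = 3(18x^3 + 36x^2 + 25x + 9).

3(18x^3 + 36x^2 + 25x + 9)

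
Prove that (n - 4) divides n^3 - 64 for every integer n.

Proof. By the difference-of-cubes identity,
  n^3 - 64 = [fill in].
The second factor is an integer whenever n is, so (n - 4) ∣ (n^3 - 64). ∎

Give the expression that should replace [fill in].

Polynomial division of n^3 - 64 by n - 4 leaves remainder 0 and quotient n^2 + 4n + 16.
Hence n^3 - 64 = (n - 4)(n^2 + 4n + 16).

(n - 4)(n^2 + 4n + 16)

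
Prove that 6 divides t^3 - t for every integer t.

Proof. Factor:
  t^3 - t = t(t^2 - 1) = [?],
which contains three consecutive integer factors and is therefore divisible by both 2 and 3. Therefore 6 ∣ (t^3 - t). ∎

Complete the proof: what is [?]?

(t - 1)t(t + 1)

t(t^2 - 1) = t(t - 1)(t + 1) = (t - 1)t(t + 1).
These three factors are consecutive integers, so their product is divisible by 6.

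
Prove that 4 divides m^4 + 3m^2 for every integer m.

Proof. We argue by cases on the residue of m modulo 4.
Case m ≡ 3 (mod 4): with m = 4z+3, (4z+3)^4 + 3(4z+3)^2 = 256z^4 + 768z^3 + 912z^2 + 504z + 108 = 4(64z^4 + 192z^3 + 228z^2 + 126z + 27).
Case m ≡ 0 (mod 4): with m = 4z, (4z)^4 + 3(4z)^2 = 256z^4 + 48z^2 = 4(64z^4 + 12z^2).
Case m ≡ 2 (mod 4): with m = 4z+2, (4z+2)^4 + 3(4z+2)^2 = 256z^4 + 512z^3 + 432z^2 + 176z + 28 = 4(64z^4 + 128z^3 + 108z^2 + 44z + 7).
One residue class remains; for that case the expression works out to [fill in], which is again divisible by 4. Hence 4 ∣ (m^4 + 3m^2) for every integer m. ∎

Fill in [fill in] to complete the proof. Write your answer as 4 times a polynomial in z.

4(64z^4 + 64z^3 + 36z^2 + 10z + 1)

The residues treated are {3, 0, 2}, so the missing case is m ≡ 1 (mod 4); write m = 4z+1.
Then (4z+1)^4 + 3(4z+1)^2 = 256z^4 + 256z^3 + 144z^2 + 40z + 4 = 4(64z^4 + 64z^3 + 36z^2 + 10z + 1).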